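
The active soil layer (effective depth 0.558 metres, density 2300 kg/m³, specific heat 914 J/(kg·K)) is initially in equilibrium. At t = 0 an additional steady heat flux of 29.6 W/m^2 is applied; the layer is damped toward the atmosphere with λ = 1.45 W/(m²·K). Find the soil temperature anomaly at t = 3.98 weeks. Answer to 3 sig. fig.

19.4 K

Areal heat capacity C = ρ c_p D = 2300 × 914 × 0.558 = 1.17×10^6 J m⁻² K⁻¹.
τ = C / λ = 1.17×10^6 / 1.45 = 8.09×10^5 s.
Equilibrium anomaly ΔT_eq = F / λ = 29.6 / 1.45 = 20.4 K.
t = 3.98 weeks = 2.41×10^6 s, so t/τ = 2.98.
ΔT(t) = ΔT_eq (1 − e^(−t/τ)) = 20.4 × (1 − e^−2.98) = 19.4 K.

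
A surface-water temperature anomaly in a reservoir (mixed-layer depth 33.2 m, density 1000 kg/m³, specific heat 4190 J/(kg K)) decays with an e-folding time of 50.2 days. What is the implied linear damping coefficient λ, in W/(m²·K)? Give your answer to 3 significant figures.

32.1

Areal heat capacity C = ρ c_p D = 1000 × 4190 × 33.2 = 1.39×10^8 J/(m^2 K).
τ = 50.2 days = 4.34×10^6 s.
λ = C / τ = 1.39×10^8 / 4.34×10^6 = 32.1 W/(m²·K).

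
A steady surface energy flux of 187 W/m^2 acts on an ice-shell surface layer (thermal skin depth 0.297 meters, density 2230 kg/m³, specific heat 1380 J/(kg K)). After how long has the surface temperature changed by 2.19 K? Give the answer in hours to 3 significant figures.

2.97 hours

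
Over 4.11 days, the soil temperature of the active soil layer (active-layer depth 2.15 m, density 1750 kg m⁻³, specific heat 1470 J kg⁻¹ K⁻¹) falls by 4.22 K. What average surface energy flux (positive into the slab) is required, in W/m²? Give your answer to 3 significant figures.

-65.7

Areal heat capacity C = ρ c_p D = 1750 × 1470 × 2.15 = 5.53×10^6 J/(m²·K).
Required heat per unit area: Q = C ΔT = 5.53×10^6 × -4.22 = -2.33×10^7 J/m².
Flux F = Q / Δt = -2.33×10^7 / 3.55×10^5 s = -65.7 W/m².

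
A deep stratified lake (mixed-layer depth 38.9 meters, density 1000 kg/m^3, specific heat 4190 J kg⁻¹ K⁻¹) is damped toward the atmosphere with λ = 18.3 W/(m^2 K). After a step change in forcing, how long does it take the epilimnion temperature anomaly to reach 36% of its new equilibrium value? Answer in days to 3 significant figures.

46.0 days

Areal heat capacity C = ρ c_p D = 1000 × 4190 × 38.9 = 1.63×10^8 J m⁻² K⁻¹.
τ = C / λ = 1.63×10^8 / 18.3 = 8.91×10^6 s.
Fraction reached: 1 − e^(−t/τ) = 0.36 ⇒ t = −τ ln(1 − 0.36) = τ × 0.446.
t = 3.97×10^6 s = 46.0 days.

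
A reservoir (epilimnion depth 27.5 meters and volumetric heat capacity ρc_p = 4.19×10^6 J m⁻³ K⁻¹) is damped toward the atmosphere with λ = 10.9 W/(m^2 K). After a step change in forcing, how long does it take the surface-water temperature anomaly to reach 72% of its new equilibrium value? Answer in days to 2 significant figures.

160 days

Areal heat capacity C = ρc_p × D = 4.19×10^6 × 27.5 = 1.15×10^8 J/(m^2 K).
τ = C / λ = 1.15×10^8 / 10.9 = 1.06×10^7 s.
Fraction reached: 1 − e^(−t/τ) = 0.72 ⇒ t = −τ ln(1 − 0.72) = τ × 1.27.
t = 1.35×10^7 s = 156 days.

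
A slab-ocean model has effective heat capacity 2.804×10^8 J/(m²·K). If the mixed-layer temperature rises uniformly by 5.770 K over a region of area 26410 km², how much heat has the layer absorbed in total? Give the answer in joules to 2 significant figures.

4.3×10^19 J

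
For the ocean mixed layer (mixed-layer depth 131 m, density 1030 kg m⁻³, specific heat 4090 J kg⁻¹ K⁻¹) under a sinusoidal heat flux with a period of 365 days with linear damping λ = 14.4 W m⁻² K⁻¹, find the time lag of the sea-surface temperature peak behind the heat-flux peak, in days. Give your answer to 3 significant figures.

Areal heat capacity C = ρ c_p D = 1030 × 4090 × 131 = 5.52×10^8 J/(m^2 K).
ω = 2π / 3.15×10^7 s = 1.99×10^-7 s⁻¹.
Phase lag φ = arctan(Cω/λ) = arctan(110/14.4) = 1.44 rad.
Time lag = φ / ω = 1.44 / 1.99×10^-7 = 7.23×10^6 s = 83.7 days.

83.7 days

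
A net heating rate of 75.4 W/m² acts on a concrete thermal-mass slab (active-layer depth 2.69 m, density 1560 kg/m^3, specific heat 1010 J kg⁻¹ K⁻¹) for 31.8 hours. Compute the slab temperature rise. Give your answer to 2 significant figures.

2.0 K

Areal heat capacity C = ρ c_p D = 1560 × 1010 × 2.69 = 4.24×10^6 J m⁻² K⁻¹.
Net heat input Q = F Δt = 75.4 × (31.8 hours × 3600 s/hour) = 8.63×10^6 J/m².
ΔT = Q / C = 8.63×10^6 / 4.24×10^6 = 2.04 K.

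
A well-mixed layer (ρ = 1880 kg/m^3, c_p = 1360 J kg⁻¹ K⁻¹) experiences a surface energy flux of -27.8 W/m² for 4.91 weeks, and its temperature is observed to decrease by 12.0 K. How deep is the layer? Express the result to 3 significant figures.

Heat input Q = F Δt = -27.8 × 2.97×10^6 s = -8.26×10^7 J/m².
Required areal heat capacity C = Q / ΔT = 6.88×10^6 J/(m²·K).
Depth D = C / (ρ c_p) = 6.88×10^6 / (1880 × 1360) = 2.69 m.

2.69 m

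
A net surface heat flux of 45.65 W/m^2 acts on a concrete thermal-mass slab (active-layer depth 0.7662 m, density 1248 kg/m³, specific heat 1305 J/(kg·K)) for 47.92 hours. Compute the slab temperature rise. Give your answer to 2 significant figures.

Areal heat capacity C = ρ c_p D = 1248 × 1305 × 0.7662 = 1.25×10^6 J/(m²·K).
Net heat input Q = F Δt = 45.65 × (47.92 hours × 3600 s/hour) = 7.88×10^6 J/m².
ΔT = Q / C = 7.88×10^6 / 1.25×10^6 = 6.31 K.

6.3 K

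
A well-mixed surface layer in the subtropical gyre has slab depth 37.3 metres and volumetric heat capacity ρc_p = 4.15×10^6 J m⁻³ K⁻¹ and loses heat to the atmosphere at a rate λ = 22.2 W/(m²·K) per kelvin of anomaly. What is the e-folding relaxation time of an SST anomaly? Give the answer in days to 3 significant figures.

Areal heat capacity C = ρc_p × D = 4.15×10^6 × 37.3 = 1.55×10^8 J/(m^2 K).
Relaxation time τ = C / λ = 1.55×10^8 / 22.2 = 6.97×10^6 s.
In days: 6.97×10^6 s / (86400 s/day) = 80.7 days.

80.7 days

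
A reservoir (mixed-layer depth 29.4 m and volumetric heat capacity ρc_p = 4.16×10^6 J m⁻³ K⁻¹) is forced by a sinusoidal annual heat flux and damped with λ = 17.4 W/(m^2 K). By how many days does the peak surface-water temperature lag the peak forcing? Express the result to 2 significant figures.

Areal heat capacity C = ρc_p × D = 4.16×10^6 × 29.4 = 1.22×10^8 J m⁻² K⁻¹.
ω = 2π / 3.15×10^7 s = 1.99×10^-7 s⁻¹.
Phase lag φ = arctan(Cω/λ) = arctan(24.4/17.4) = 0.951 rad.
Time lag = φ / ω = 0.951 / 1.99×10^-7 = 4.77×10^6 s = 55.2 days.

55 days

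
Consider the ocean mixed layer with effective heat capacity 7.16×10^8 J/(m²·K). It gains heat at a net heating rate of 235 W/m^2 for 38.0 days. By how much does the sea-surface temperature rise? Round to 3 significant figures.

Areal heat capacity C = 7.16×10^8 J/(m²·K) (given).
Net heat input Q = F Δt = 235 × (38.0 days × 86400 s/day) = 7.72×10^8 J/m².
ΔT = Q / C = 7.72×10^8 / 7.16×10^8 = 1.08 K.

1.08 K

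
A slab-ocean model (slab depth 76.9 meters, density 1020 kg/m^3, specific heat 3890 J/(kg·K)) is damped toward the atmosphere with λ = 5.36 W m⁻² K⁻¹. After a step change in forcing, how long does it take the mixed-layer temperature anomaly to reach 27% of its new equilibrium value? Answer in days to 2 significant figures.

Areal heat capacity C = ρ c_p D = 1020 × 3890 × 76.9 = 3.05×10^8 J m⁻² K⁻¹.
τ = C / λ = 3.05×10^8 / 5.36 = 5.69×10^7 s.
Fraction reached: 1 − e^(−t/τ) = 0.27 ⇒ t = −τ ln(1 − 0.27) = τ × 0.315.
t = 1.79×10^7 s = 207 days.

210 days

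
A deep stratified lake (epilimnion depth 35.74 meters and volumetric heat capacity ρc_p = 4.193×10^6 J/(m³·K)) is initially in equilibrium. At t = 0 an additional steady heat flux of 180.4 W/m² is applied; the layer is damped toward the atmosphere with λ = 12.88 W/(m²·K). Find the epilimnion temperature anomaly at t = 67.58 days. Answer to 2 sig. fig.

5.5 K

Areal heat capacity C = ρc_p × D = 4.193×10^6 × 35.74 = 1.50×10^8 J/(m²·K).
τ = C / λ = 1.50×10^8 / 12.88 = 1.16×10^7 s.
Equilibrium anomaly ΔT_eq = F / λ = 180.4 / 12.88 = 14.0 K.
t = 67.58 days = 5.84×10^6 s, so t/τ = 0.502.
ΔT(t) = ΔT_eq (1 − e^(−t/τ)) = 14.0 × (1 − e^−0.502) = 5.53 K.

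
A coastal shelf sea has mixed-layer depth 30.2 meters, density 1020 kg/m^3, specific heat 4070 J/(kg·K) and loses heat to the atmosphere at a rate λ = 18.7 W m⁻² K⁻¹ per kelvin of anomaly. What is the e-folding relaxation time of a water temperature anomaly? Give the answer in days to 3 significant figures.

77.6 days

Areal heat capacity C = ρ c_p D = 1020 × 4070 × 30.2 = 1.25×10^8 J m⁻² K⁻¹.
Relaxation time τ = C / λ = 1.25×10^8 / 18.7 = 6.70×10^6 s.
In days: 6.70×10^6 s / (86400 s/day) = 77.6 days.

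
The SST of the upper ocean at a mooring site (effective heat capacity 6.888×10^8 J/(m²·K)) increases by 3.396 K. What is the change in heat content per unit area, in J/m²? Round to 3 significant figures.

Areal heat capacity C = 6.888×10^8 J/(m²·K) (given).
ΔQ = C ΔT = 6.89×10^8 × 3.396 = 2.34×10^9 J/m².

2.34×10^9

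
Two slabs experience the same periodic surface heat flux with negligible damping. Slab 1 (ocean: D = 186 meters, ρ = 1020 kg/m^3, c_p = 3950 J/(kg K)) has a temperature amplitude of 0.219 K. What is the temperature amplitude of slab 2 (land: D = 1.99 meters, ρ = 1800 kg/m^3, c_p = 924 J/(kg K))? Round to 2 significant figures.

C_ocean = 7.49×10^8 J/(m²·K); C_land = 3.31×10^6 J/(m²·K).
A ∝ 1/C ⇒ A_land = A_ocean × C_ocean/C_land = 0.219 × 226 = 49.6 K.

50 K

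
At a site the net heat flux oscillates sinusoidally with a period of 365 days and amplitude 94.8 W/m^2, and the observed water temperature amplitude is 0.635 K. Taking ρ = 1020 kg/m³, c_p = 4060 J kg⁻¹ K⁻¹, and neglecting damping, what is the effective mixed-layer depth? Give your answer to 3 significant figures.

181 m

ω = 2π / 3.15×10^7 s = 1.99×10^-7 s⁻¹.
Required C = F₀ / (A ω) = 94.8 / (0.635 × 1.99×10^-7) = 7.49×10^8 J/(m²·K).
D = C / (ρ c_p) = 7.49×10^8 / (1020 × 4060) = 181 m.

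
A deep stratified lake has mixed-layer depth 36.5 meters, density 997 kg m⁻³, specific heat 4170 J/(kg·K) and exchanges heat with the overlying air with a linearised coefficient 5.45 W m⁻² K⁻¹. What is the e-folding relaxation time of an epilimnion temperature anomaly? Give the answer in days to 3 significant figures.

322 days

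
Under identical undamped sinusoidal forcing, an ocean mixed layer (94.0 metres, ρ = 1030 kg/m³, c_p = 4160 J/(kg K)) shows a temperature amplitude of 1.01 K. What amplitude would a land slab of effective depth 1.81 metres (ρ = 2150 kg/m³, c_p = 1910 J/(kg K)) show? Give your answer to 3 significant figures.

54.7 K

C_ocean = 4.03×10^8 J/(m²·K); C_land = 7.43×10^6 J/(m²·K).
A ∝ 1/C ⇒ A_land = A_ocean × C_ocean/C_land = 1.01 × 54.2 = 54.7 K.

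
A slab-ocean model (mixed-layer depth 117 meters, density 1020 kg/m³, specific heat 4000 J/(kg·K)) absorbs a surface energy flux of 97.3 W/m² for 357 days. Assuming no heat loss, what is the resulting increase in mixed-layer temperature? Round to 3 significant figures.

6.29 K

Areal heat capacity C = ρ c_p D = 1020 × 4000 × 117 = 4.77×10^8 J/(m^2 K).
Net heat input Q = F Δt = 97.3 × (357 days × 86400 s/day) = 3.00×10^9 J/m².
ΔT = Q / C = 3.00×10^9 / 4.77×10^8 = 6.29 K.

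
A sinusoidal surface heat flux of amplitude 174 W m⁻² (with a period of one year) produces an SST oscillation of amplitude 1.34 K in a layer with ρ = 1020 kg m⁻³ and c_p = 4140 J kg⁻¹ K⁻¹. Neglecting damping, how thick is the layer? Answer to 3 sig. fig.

ω = 2π / 3.15×10^7 s = 1.99×10^-7 s⁻¹.
Required C = F₀ / (A ω) = 174 / (1.34 × 1.99×10^-7) = 6.52×10^8 J/(m²·K).
D = C / (ρ c_p) = 6.52×10^8 / (1020 × 4140) = 154 m.

154 m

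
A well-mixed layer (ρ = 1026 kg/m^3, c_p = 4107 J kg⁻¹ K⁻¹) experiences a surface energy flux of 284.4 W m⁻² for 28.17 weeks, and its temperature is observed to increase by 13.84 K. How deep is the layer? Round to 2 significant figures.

Heat input Q = F Δt = 284.4 × 1.70×10^7 s = 4.85×10^9 J/m².
Required areal heat capacity C = Q / ΔT = 3.50×10^8 J/(m²·K).
Depth D = C / (ρ c_p) = 3.50×10^8 / (1026 × 4107) = 83.1 m.

83 m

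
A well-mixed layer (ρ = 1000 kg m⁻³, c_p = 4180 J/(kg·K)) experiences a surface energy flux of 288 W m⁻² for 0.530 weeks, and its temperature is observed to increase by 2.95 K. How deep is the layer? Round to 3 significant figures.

Heat input Q = F Δt = 288 × 3.21×10^5 s = 9.23×10^7 J/m².
Required areal heat capacity C = Q / ΔT = 3.13×10^7 J/(m²·K).
Depth D = C / (ρ c_p) = 3.13×10^7 / (1000 × 4180) = 7.49 m.

7.49 m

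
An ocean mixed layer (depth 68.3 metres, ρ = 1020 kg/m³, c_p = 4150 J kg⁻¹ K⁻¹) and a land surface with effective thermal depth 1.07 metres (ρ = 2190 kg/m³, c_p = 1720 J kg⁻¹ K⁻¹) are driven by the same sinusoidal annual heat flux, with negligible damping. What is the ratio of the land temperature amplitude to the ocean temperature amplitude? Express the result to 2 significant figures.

72

C_ocean = 1020 × 4150 × 68.3 = 2.89×10^8 J/(m²·K).
C_land = 2190 × 1720 × 1.07 = 4.03×10^6 J/(m²·K).
Undamped amplitude ∝ 1/C, so A_land/A_ocean = C_ocean/C_land = 71.7.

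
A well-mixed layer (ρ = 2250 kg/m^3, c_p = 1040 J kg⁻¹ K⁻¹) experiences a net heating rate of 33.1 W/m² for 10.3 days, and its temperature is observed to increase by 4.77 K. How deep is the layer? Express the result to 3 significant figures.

2.64 m

Heat input Q = F Δt = 33.1 × 8.90×10^5 s = 2.95×10^7 J/m².
Required areal heat capacity C = Q / ΔT = 6.18×10^6 J/(m²·K).
Depth D = C / (ρ c_p) = 6.18×10^6 / (2250 × 1040) = 2.64 m.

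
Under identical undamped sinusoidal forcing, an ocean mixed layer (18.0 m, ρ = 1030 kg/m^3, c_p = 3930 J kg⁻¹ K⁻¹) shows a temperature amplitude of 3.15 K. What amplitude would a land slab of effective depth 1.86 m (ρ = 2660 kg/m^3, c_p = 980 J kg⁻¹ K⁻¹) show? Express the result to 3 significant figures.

C_ocean = 7.29×10^7 J/(m²·K); C_land = 4.85×10^6 J/(m²·K).
A ∝ 1/C ⇒ A_land = A_ocean × C_ocean/C_land = 3.15 × 15.0 = 47.3 K.

47.3 K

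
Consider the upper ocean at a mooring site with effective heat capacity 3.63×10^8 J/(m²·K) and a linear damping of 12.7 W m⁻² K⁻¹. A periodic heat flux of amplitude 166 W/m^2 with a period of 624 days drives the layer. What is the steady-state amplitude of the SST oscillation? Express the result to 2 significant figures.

Areal heat capacity C = 3.63×10^8 J/(m²·K) (given).
Angular frequency ω = 2π / T = 2π / 5.39×10^7 s = 1.17×10^-7 s⁻¹.
√((Cω)² + λ²) = √((42.3)² + 12.7²) = 44.2 W/(m²·K).
Amplitude A = F₀ / √((Cω)²+λ²) = 166 / 44.2 = 3.76 K.

3.8 K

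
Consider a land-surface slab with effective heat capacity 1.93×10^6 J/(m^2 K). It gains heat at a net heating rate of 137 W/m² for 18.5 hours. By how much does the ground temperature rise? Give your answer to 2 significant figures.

4.7 K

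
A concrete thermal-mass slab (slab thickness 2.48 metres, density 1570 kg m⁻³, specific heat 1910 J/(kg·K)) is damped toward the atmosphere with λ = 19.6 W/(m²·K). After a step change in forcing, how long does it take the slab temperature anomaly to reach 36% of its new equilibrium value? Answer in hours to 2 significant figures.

47 hours

Areal heat capacity C = ρ c_p D = 1570 × 1910 × 2.48 = 7.44×10^6 J/(m^2 K).
τ = C / λ = 7.44×10^6 / 19.6 = 3.79×10^5 s.
Fraction reached: 1 − e^(−t/τ) = 0.36 ⇒ t = −τ ln(1 − 0.36) = τ × 0.446.
t = 1.69×10^5 s = 47.0 hours.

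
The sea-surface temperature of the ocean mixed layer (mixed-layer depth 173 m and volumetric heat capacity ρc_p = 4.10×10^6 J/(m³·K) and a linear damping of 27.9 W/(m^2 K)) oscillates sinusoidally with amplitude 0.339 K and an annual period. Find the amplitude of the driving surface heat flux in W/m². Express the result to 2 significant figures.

Areal heat capacity C = ρc_p × D = 4.10×10^6 × 173 = 7.09×10^8 J/(m^2 K).
ω = 2π / 3.15×10^7 s = 1.99×10^-7 s⁻¹.
√((Cω)² + λ²) = √((141)² + 27.9²) = 144 W/(m²·K).
F₀ = A × √((Cω)²+λ²) = 0.339 × 144 = 48.8 W/m².

49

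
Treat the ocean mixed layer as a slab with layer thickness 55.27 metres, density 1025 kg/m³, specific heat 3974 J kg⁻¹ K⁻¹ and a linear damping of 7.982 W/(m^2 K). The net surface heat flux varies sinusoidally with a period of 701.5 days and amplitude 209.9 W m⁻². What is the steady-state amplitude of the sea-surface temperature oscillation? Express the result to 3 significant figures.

8.51 K

Areal heat capacity C = ρ c_p D = 1025 × 3974 × 55.27 = 2.25×10^8 J/(m^2 K).
Angular frequency ω = 2π / T = 2π / 6.06×10^7 s = 1.04×10^-7 s⁻¹.
√((Cω)² + λ²) = √((23.3)² + 7.982²) = 24.7 W/(m²·K).
Amplitude A = F₀ / √((Cω)²+λ²) = 209.9 / 24.7 = 8.51 K.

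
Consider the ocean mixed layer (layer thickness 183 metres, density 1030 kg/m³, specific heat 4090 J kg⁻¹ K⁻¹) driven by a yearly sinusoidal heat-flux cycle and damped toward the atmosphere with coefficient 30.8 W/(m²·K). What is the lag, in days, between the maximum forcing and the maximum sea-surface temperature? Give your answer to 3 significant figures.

Areal heat capacity C = ρ c_p D = 1030 × 4090 × 183 = 7.71×10^8 J m⁻² K⁻¹.
ω = 2π / 3.15×10^7 s = 1.99×10^-7 s⁻¹.
Phase lag φ = arctan(Cω/λ) = arctan(154/30.8) = 1.37 rad.
Time lag = φ / ω = 1.37 / 1.99×10^-7 = 6.89×10^6 s = 79.8 days.

79.8 days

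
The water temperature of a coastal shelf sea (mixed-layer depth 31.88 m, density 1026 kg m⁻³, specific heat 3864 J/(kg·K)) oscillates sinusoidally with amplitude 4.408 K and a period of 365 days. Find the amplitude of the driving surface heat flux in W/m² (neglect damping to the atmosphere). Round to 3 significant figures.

111

Areal heat capacity C = ρ c_p D = 1026 × 3864 × 31.88 = 1.26×10^8 J/(m^2 K).
ω = 2π / 3.15×10^7 s = 1.99×10^-7 s⁻¹.
Cω = 1.26×10^8 × 1.99×10^-7 = 25.2 W/(m²·K).
F₀ = A × Cω = 4.408 × 25.2 = 111 W/m².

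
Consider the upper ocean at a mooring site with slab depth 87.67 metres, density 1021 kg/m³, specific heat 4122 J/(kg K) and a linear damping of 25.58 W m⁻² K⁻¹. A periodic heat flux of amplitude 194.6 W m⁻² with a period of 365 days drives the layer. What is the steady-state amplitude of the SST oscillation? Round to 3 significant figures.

Areal heat capacity C = ρ c_p D = 1021 × 4122 × 87.67 = 3.69×10^8 J/(m^2 K).
Angular frequency ω = 2π / T = 2π / 3.15×10^7 s = 1.99×10^-7 s⁻¹.
√((Cω)² + λ²) = √((73.5)² + 25.58²) = 77.8 W/(m²·K).
Amplitude A = F₀ / √((Cω)²+λ²) = 194.6 / 77.8 = 2.50 K.

2.50 K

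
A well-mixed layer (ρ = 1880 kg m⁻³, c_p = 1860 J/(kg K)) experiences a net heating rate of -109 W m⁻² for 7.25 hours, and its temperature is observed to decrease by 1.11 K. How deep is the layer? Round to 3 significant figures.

Heat input Q = F Δt = -109 × 26100 s = -2.84×10^6 J/m².
Required areal heat capacity C = Q / ΔT = 2.56×10^6 J/(m²·K).
Depth D = C / (ρ c_p) = 2.56×10^6 / (1880 × 1860) = 0.733 m.

0.733 m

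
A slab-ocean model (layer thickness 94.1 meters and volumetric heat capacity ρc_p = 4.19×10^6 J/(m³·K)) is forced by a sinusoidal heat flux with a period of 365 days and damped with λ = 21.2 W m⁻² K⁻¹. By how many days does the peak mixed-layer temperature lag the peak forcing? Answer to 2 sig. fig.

Areal heat capacity C = ρc_p × D = 4.19×10^6 × 94.1 = 3.94×10^8 J/(m²·K).
ω = 2π / 3.15×10^7 s = 1.99×10^-7 s⁻¹.
Phase lag φ = arctan(Cω/λ) = arctan(78.6/21.2) = 1.31 rad.
Time lag = φ / ω = 1.31 / 1.99×10^-7 = 6.56×10^6 s = 75.9 days.

76 days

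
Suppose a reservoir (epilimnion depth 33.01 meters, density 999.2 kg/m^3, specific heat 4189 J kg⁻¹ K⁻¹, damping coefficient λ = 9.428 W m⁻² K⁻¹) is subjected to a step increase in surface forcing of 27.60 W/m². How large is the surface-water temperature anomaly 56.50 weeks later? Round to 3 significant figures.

Areal heat capacity C = ρ c_p D = 999.2 × 4189 × 33.01 = 1.38×10^8 J/(m^2 K).
τ = C / λ = 1.38×10^8 / 9.428 = 1.47×10^7 s.
Equilibrium anomaly ΔT_eq = F / λ = 27.60 / 9.428 = 2.93 K.
t = 56.50 weeks = 3.42×10^7 s, so t/τ = 2.33.
ΔT(t) = ΔT_eq (1 − e^(−t/τ)) = 2.93 × (1 − e^−2.33) = 2.64 K.

2.64 K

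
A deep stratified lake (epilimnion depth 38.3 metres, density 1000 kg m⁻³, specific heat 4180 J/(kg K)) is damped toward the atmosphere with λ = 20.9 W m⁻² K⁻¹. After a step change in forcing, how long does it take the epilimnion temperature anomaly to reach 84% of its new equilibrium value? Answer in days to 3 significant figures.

162 days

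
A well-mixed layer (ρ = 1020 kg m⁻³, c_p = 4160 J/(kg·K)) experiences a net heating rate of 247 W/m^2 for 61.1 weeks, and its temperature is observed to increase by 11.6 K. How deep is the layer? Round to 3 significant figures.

185 m

Heat input Q = F Δt = 247 × 3.70×10^7 s = 9.13×10^9 J/m².
Required areal heat capacity C = Q / ΔT = 7.87×10^8 J/(m²·K).
Depth D = C / (ρ c_p) = 7.87×10^8 / (1020 × 4160) = 185 m.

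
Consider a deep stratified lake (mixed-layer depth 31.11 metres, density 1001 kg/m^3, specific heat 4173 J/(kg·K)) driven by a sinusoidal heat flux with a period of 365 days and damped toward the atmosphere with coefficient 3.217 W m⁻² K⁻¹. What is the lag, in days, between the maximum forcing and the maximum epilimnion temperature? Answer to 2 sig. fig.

84 days

Areal heat capacity C = ρ c_p D = 1001 × 4173 × 31.11 = 1.30×10^8 J m⁻² K⁻¹.
ω = 2π / 3.15×10^7 s = 1.99×10^-7 s⁻¹.
Phase lag φ = arctan(Cω/λ) = arctan(25.9/3.217) = 1.45 rad.
Time lag = φ / ω = 1.45 / 1.99×10^-7 = 7.26×10^6 s = 84.1 days.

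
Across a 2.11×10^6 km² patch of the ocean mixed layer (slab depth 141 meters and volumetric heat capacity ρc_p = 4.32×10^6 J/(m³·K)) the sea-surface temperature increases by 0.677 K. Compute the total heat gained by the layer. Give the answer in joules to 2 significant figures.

8.7×10^20 J

Areal heat capacity C = ρc_p × D = 4.32×10^6 × 141 = 6.09×10^8 J/(m²·K).
Heat per unit area: q = C ΔT = 6.09×10^8 × 0.677 = 4.12×10^8 J/m².
Total heat: Q = q × A = 4.12×10^8 × (2.11×10^6 × 10⁶ m²) = 8.70×10^20 J.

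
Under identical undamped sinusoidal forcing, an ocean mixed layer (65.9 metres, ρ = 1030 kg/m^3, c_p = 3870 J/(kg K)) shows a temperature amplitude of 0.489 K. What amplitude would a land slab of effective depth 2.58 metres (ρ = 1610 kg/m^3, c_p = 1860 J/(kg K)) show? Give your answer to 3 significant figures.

16.6 K

C_ocean = 2.63×10^8 J/(m²·K); C_land = 7.73×10^6 J/(m²·K).
A ∝ 1/C ⇒ A_land = A_ocean × C_ocean/C_land = 0.489 × 34.0 = 16.6 K.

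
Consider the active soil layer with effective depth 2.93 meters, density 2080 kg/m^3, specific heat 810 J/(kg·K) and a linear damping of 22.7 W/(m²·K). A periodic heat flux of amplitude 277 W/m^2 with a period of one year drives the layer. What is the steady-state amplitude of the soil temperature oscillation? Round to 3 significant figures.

12.2 K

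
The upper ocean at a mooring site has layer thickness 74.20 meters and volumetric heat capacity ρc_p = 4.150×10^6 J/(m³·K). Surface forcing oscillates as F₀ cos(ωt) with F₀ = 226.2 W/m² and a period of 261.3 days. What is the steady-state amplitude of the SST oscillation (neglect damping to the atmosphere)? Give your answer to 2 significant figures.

2.6 K

Areal heat capacity C = ρc_p × D = 4.150×10^6 × 74.20 = 3.08×10^8 J/(m²·K).
Angular frequency ω = 2π / T = 2π / 2.26×10^7 s = 2.78×10^-7 s⁻¹.
Cω = 3.08×10^8 × 2.78×10^-7 = 85.7 W/(m²·K).
Amplitude A = F₀ / (Cω) = 226.2 / 85.7 = 2.64 K.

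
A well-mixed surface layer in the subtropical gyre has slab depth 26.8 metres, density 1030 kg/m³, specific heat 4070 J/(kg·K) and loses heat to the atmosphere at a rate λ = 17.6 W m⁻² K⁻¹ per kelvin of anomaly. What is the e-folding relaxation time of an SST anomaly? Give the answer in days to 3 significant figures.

Areal heat capacity C = ρ c_p D = 1030 × 4070 × 26.8 = 1.12×10^8 J/(m²·K).
Relaxation time τ = C / λ = 1.12×10^8 / 17.6 = 6.38×10^6 s.
In days: 6.38×10^6 s / (86400 s/day) = 73.9 days.

73.9 days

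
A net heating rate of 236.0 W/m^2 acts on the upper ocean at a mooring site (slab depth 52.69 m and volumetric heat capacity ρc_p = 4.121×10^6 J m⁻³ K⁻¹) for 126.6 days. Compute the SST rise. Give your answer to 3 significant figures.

Areal heat capacity C = ρc_p × D = 4.121×10^6 × 52.69 = 2.17×10^8 J/(m²·K).
Net heat input Q = F Δt = 236.0 × (126.6 days × 86400 s/day) = 2.58×10^9 J/m².
ΔT = Q / C = 2.58×10^9 / 2.17×10^8 = 11.9 K.

11.9 K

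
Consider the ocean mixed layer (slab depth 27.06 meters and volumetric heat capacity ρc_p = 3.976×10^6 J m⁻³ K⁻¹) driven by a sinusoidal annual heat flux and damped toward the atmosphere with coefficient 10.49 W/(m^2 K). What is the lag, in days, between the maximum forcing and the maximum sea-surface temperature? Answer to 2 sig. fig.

Areal heat capacity C = ρc_p × D = 3.976×10^6 × 27.06 = 1.08×10^8 J/(m²·K).
ω = 2π / 3.15×10^7 s = 1.99×10^-7 s⁻¹.
Phase lag φ = arctan(Cω/λ) = arctan(21.4/10.49) = 1.12 rad.
Time lag = φ / ω = 1.12 / 1.99×10^-7 = 5.60×10^6 s = 64.8 days.

65 days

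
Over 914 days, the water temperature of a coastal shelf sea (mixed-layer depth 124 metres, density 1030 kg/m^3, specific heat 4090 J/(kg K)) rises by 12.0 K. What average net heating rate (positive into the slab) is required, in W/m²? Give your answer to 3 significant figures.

79.4

Areal heat capacity C = ρ c_p D = 1030 × 4090 × 124 = 5.22×10^8 J m⁻² K⁻¹.
Required heat per unit area: Q = C ΔT = 5.22×10^8 × 12.0 = 6.27×10^9 J/m².
Flux F = Q / Δt = 6.27×10^9 / 7.90×10^7 s = 79.4 W/m².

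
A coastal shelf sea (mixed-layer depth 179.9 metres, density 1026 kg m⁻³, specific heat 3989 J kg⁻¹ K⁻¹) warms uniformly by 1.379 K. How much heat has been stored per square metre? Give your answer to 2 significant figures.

1.0×10^9

Areal heat capacity C = ρ c_p D = 1026 × 3989 × 179.9 = 7.36×10^8 J/(m²·K).
ΔQ = C ΔT = 7.36×10^8 × 1.379 = 1.02×10^9 J/m².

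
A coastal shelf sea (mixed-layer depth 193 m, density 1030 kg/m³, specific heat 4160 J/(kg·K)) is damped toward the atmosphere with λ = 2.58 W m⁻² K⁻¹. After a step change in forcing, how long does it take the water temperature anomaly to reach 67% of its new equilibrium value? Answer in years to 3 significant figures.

Areal heat capacity C = ρ c_p D = 1030 × 4160 × 193 = 8.27×10^8 J/(m^2 K).
τ = C / λ = 8.27×10^8 / 2.58 = 3.21×10^8 s.
Fraction reached: 1 − e^(−t/τ) = 0.67 ⇒ t = −τ ln(1 − 0.67) = τ × 1.11.
t = 3.55×10^8 s = 11.3 years.

11.3 years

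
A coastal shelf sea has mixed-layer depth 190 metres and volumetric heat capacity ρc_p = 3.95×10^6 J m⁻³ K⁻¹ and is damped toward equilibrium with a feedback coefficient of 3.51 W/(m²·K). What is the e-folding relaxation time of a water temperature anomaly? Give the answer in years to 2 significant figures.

Areal heat capacity C = ρc_p × D = 3.95×10^6 × 190 = 7.50×10^8 J m⁻² K⁻¹.
Relaxation time τ = C / λ = 7.50×10^8 / 3.51 = 2.14×10^8 s.
In years: 2.14×10^8 s / (3.156×10^7 s/year) = 6.78 years.

6.8 years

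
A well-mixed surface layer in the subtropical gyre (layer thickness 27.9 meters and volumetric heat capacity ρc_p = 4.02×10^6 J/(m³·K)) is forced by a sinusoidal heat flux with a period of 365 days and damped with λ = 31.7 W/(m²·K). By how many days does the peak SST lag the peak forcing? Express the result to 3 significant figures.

35.7 days

Areal heat capacity C = ρc_p × D = 4.02×10^6 × 27.9 = 1.12×10^8 J m⁻² K⁻¹.
ω = 2π / 3.15×10^7 s = 1.99×10^-7 s⁻¹.
Phase lag φ = arctan(Cω/λ) = arctan(22.3/31.7) = 0.614 rad.
Time lag = φ / ω = 0.614 / 1.99×10^-7 = 3.08×10^6 s = 35.7 days.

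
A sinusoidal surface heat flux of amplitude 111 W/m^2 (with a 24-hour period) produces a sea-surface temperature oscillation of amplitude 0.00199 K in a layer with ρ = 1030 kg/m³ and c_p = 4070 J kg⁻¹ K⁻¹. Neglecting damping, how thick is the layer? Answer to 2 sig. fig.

180 m

ω = 2π / 86400 s = 7.27×10^-5 s⁻¹.
Required C = F₀ / (A ω) = 111 / (0.00199 × 7.27×10^-5) = 7.67×10^8 J/(m²·K).
D = C / (ρ c_p) = 7.67×10^8 / (1030 × 4070) = 183 m.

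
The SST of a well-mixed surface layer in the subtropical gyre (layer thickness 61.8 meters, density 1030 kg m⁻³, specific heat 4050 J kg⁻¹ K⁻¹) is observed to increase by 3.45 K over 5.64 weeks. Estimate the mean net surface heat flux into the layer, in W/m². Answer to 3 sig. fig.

261

Areal heat capacity C = ρ c_p D = 1030 × 4050 × 61.8 = 2.58×10^8 J m⁻² K⁻¹.
Required heat per unit area: Q = C ΔT = 2.58×10^8 × 3.45 = 8.89×10^8 J/m².
Flux F = Q / Δt = 8.89×10^8 / 3.41×10^6 s = 261 W/m².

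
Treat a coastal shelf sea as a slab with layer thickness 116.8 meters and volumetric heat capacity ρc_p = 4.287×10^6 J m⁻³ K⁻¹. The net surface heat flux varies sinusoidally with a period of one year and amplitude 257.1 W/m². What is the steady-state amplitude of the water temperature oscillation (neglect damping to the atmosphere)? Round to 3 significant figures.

2.58 K

Areal heat capacity C = ρc_p × D = 4.287×10^6 × 116.8 = 5.01×10^8 J/(m^2 K).
Angular frequency ω = 2π / T = 2π / 3.15×10^7 s = 1.99×10^-7 s⁻¹.
Cω = 5.01×10^8 × 1.99×10^-7 = 99.8 W/(m²·K).
Amplitude A = F₀ / (Cω) = 257.1 / 99.8 = 2.58 K.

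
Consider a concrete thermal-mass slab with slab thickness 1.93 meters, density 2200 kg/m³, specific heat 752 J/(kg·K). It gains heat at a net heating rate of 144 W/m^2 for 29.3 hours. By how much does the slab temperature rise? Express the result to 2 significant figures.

4.8 K

Areal heat capacity C = ρ c_p D = 2200 × 752 × 1.93 = 3.19×10^6 J/(m²·K).
Net heat input Q = F Δt = 144 × (29.3 hours × 3600 s/hour) = 1.52×10^7 J/m².
ΔT = Q / C = 1.52×10^7 / 3.19×10^6 = 4.76 K.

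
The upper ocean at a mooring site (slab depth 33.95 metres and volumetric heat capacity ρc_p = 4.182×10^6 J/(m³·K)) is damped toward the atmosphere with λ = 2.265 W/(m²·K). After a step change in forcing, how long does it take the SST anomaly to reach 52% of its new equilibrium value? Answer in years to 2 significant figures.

Areal heat capacity C = ρc_p × D = 4.182×10^6 × 33.95 = 1.42×10^8 J/(m^2 K).
τ = C / λ = 1.42×10^8 / 2.265 = 6.27×10^7 s.
Fraction reached: 1 − e^(−t/τ) = 0.52 ⇒ t = −τ ln(1 − 0.52) = τ × 0.734.
t = 4.60×10^7 s = 1.46 years.

1.5 years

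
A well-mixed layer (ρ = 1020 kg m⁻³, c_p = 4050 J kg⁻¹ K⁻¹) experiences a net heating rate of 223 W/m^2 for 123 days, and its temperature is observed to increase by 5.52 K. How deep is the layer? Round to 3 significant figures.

104 m

Heat input Q = F Δt = 223 × 1.06×10^7 s = 2.37×10^9 J/m².
Required areal heat capacity C = Q / ΔT = 4.29×10^8 J/(m²·K).
Depth D = C / (ρ c_p) = 4.29×10^8 / (1020 × 4050) = 104 m.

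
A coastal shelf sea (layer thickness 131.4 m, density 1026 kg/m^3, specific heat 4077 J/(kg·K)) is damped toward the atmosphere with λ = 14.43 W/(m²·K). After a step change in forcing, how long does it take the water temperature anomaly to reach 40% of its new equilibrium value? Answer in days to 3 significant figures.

225 days

Areal heat capacity C = ρ c_p D = 1026 × 4077 × 131.4 = 5.50×10^8 J/(m²·K).
τ = C / λ = 5.50×10^8 / 14.43 = 3.81×10^7 s.
Fraction reached: 1 − e^(−t/τ) = 0.40 ⇒ t = −τ ln(1 − 0.40) = τ × 0.511.
t = 1.95×10^7 s = 225 days.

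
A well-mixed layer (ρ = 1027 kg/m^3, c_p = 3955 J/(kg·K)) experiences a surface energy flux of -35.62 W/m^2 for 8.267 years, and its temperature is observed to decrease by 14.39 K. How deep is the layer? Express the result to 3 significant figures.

Heat input Q = F Δt = -35.62 × 2.61×10^8 s = -9.29×10^9 J/m².
Required areal heat capacity C = Q / ΔT = 6.46×10^8 J/(m²·K).
Depth D = C / (ρ c_p) = 6.46×10^8 / (1027 × 3955) = 159 m.

159 m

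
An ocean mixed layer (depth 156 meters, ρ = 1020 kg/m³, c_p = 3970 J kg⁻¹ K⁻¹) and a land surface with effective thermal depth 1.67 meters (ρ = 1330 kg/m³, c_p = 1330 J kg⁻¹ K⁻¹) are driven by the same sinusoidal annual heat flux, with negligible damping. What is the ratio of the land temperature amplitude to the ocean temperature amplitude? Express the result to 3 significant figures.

C_ocean = 1020 × 3970 × 156 = 6.32×10^8 J/(m²·K).
C_land = 1330 × 1330 × 1.67 = 2.95×10^6 J/(m²·K).
Undamped amplitude ∝ 1/C, so A_land/A_ocean = C_ocean/C_land = 214.

214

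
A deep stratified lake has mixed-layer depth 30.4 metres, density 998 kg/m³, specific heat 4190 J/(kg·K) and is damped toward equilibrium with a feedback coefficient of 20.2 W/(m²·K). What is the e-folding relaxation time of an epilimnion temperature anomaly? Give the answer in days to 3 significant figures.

72.8 days

Areal heat capacity C = ρ c_p D = 998 × 4190 × 30.4 = 1.27×10^8 J/(m²·K).
Relaxation time τ = C / λ = 1.27×10^8 / 20.2 = 6.29×10^6 s.
In days: 6.29×10^6 s / (86400 s/day) = 72.8 days.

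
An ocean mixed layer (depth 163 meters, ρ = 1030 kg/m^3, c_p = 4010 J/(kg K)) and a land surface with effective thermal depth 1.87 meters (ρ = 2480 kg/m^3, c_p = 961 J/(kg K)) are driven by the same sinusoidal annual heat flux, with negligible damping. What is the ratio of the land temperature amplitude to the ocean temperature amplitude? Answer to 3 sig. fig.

151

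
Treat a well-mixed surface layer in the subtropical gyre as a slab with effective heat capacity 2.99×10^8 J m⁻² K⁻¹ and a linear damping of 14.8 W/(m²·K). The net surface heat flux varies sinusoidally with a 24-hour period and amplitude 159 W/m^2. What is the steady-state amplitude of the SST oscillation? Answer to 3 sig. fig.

Areal heat capacity C = 2.99×10^8 J m⁻² K⁻¹ (given).
Angular frequency ω = 2π / T = 2π / 86400 s = 7.27×10^-5 s⁻¹.
√((Cω)² + λ²) = √((21700)² + 14.8²) = 21700 W/(m²·K).
Amplitude A = F₀ / √((Cω)²+λ²) = 159 / 21700 = 0.00731 K.

0.00731 K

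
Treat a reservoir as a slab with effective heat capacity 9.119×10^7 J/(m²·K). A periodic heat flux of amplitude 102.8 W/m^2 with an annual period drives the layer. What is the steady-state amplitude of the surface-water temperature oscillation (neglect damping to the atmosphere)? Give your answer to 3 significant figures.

5.66 K

Areal heat capacity C = 9.119×10^7 J/(m²·K) (given).
Angular frequency ω = 2π / T = 2π / 3.15×10^7 s = 1.99×10^-7 s⁻¹.
Cω = 9.12×10^7 × 1.99×10^-7 = 18.2 W/(m²·K).
Amplitude A = F₀ / (Cω) = 102.8 / 18.2 = 5.66 K.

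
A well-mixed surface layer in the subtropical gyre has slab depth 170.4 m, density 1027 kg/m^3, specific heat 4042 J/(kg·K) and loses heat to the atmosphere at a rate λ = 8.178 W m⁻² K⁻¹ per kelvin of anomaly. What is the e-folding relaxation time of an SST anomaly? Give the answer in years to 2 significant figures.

2.7 years

Areal heat capacity C = ρ c_p D = 1027 × 4042 × 170.4 = 7.07×10^8 J/(m^2 K).
Relaxation time τ = C / λ = 7.07×10^8 / 8.178 = 8.65×10^7 s.
In years: 8.65×10^7 s / (3.156×10^7 s/year) = 2.74 years.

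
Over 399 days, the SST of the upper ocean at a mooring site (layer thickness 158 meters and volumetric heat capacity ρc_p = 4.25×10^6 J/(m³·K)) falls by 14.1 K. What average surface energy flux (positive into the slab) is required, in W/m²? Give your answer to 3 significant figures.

-275

Areal heat capacity C = ρc_p × D = 4.25×10^6 × 158 = 6.72×10^8 J/(m²·K).
Required heat per unit area: Q = C ΔT = 6.72×10^8 × -14.1 = -9.47×10^9 J/m².
Flux F = Q / Δt = -9.47×10^9 / 3.45×10^7 s = -275 W/m².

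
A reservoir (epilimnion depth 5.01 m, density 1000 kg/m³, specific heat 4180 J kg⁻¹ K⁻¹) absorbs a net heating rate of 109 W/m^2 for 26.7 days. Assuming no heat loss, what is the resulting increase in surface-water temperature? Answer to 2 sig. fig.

Areal heat capacity C = ρ c_p D = 1000 × 4180 × 5.01 = 2.09×10^7 J/(m²·K).
Net heat input Q = F Δt = 109 × (26.7 days × 86400 s/day) = 2.51×10^8 J/m².
ΔT = Q / C = 2.51×10^8 / 2.09×10^7 = 12.0 K.

12 K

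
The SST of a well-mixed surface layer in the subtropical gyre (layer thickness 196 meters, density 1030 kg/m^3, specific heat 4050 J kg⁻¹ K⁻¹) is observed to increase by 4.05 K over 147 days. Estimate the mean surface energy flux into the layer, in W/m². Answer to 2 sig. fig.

260

Areal heat capacity C = ρ c_p D = 1030 × 4050 × 196 = 8.18×10^8 J/(m^2 K).
Required heat per unit area: Q = C ΔT = 8.18×10^8 × 4.05 = 3.31×10^9 J/m².
Flux F = Q / Δt = 3.31×10^9 / 1.27×10^7 s = 261 W/m².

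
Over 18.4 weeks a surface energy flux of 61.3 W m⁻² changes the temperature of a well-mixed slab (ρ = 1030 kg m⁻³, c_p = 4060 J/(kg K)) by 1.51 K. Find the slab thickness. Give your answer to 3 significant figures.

Heat input Q = F Δt = 61.3 × 1.11×10^7 s = 6.82×10^8 J/m².
Required areal heat capacity C = Q / ΔT = 4.52×10^8 J/(m²·K).
Depth D = C / (ρ c_p) = 4.52×10^8 / (1030 × 4060) = 108 m.

108 m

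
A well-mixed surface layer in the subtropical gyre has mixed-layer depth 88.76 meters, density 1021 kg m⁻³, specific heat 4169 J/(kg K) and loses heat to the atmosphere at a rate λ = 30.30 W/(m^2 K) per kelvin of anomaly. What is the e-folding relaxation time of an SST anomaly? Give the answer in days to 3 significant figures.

Areal heat capacity C = ρ c_p D = 1021 × 4169 × 88.76 = 3.78×10^8 J/(m²·K).
Relaxation time τ = C / λ = 3.78×10^8 / 30.30 = 1.25×10^7 s.
In days: 1.25×10^7 s / (86400 s/day) = 144 days.

144 days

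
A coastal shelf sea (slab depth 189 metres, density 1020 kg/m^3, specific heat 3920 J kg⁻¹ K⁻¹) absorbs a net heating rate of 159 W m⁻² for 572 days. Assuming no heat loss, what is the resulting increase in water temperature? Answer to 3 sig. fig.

Areal heat capacity C = ρ c_p D = 1020 × 3920 × 189 = 7.56×10^8 J/(m^2 K).
Net heat input Q = F Δt = 159 × (572 days × 86400 s/day) = 7.86×10^9 J/m².
ΔT = Q / C = 7.86×10^9 / 7.56×10^8 = 10.4 K.

10.4 K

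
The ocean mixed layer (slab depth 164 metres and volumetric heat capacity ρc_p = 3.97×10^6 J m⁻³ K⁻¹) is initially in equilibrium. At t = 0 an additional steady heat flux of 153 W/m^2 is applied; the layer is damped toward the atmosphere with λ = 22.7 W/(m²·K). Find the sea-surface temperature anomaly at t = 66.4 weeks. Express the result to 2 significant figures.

5.1 K

Areal heat capacity C = ρc_p × D = 3.97×10^6 × 164 = 6.51×10^8 J m⁻² K⁻¹.
τ = C / λ = 6.51×10^8 / 22.7 = 2.87×10^7 s.
Equilibrium anomaly ΔT_eq = F / λ = 153 / 22.7 = 6.74 K.
t = 66.4 weeks = 4.02×10^7 s, so t/τ = 1.40.
ΔT(t) = ΔT_eq (1 − e^(−t/τ)) = 6.74 × (1 − e^−1.40) = 5.08 K.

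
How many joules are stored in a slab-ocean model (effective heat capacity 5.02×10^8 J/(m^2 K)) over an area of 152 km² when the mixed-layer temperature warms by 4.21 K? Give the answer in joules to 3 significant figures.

3.21×10^17 J

Areal heat capacity C = 5.02×10^8 J/(m^2 K) (given).
Heat per unit area: q = C ΔT = 5.02×10^8 × 4.21 = 2.11×10^9 J/m².
Total heat: Q = q × A = 2.11×10^9 × (152 × 10⁶ m²) = 3.21×10^17 J.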